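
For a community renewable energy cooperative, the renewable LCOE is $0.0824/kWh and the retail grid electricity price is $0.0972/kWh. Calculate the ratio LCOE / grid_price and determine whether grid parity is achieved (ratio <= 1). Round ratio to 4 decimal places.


Compare LCOE to grid price:
  LCOE = $0.0824/kWh, Grid price = $0.0972/kWh
  Ratio = LCOE / grid_price = 0.0824 / 0.0972 = 0.8477
  Grid parity achieved (ratio <= 1)? yes

0.8477


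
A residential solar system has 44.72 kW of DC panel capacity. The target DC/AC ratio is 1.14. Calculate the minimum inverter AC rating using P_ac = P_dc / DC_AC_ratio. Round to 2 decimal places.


The inverter AC capacity is determined by the DC/AC ratio.
Given: P_dc = 44.72 kW, DC/AC ratio = 1.14
P_ac = P_dc / ratio = 44.72 / 1.14
P_ac = 39.23 kW

39.23


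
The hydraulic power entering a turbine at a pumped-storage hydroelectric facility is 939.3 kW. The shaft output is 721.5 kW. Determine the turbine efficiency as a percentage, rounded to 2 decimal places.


Turbine efficiency = (output power / input power) * 100
eta = (721.5 / 939.3) * 100
eta = 76.81%

76.81


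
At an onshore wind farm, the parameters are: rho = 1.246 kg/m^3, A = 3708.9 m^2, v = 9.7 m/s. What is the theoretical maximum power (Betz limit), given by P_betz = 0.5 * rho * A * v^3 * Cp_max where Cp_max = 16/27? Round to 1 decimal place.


The Betz coefficient Cp_max = 16/27 = 0.5926
v^3 = 9.7^3 = 912.673
P_betz = 0.5 * rho * A * v^3 * Cp_max
P_betz = 0.5 * 1.246 * 3708.9 * 912.673 * 0.5926
P_betz = 1249696.6 W

1249696.6


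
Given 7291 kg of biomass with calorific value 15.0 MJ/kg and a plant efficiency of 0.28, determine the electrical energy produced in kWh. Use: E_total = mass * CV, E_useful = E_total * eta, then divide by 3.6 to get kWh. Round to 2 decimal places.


Total energy = mass * CV = 7291 * 15.0 = 109365.0 MJ
Useful energy = total * eta = 109365.0 * 0.28 = 30622.2 MJ
Convert to kWh: 30622.2 / 3.6
Useful energy = 8506.17 kWh

8506.17


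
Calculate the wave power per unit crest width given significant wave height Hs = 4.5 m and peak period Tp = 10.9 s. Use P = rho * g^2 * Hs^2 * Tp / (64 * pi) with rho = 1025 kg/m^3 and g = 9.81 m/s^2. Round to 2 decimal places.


Apply wave power formula:
  g^2 = 9.81^2 = 96.2361
  Hs^2 = 4.5^2 = 20.25
  Numerator = rho * g^2 * Hs^2 * Tp = 1025 * 96.2361 * 20.25 * 10.9 = 21772756.0
  Denominator = 64 * pi = 201.0619
  P = 21772756.0 / 201.0619 = 108288.80 W/m

108288.80


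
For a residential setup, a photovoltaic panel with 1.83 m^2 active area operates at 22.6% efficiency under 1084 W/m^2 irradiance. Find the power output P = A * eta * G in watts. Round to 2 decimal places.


Use the solar power formula P = A * eta * G.
Given: A = 1.83 m^2, eta = 0.226, G = 1084 W/m^2
P = 1.83 * 0.226 * 1084
P = 448.32 W

448.32


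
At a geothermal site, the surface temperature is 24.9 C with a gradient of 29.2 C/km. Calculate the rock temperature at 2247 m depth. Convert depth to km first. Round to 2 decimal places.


Convert depth to km: 2247 / 1000 = 2.247 km
Temperature increase = gradient * depth_km = 29.2 * 2.247 = 65.61 C
Temperature at depth = T_surface + delta_T = 24.9 + 65.61
T = 90.51 C

90.51


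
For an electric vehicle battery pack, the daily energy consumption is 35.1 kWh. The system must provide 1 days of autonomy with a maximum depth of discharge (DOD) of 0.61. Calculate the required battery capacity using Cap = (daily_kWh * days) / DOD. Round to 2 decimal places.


Total energy needed = daily * days = 35.1 * 1 = 35.1 kWh
Account for depth of discharge:
  Cap = total_energy / DOD = 35.1 / 0.61
  Cap = 57.54 kWh

57.54


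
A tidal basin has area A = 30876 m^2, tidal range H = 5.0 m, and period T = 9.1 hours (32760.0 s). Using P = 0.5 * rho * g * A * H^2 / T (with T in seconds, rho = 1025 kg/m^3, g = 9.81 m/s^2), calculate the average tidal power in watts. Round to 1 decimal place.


Convert period to seconds: T = 9.1 * 3600 = 32760.0 s
H^2 = 5.0^2 = 25.0
P = 0.5 * rho * g * A * H^2 / T
P = 0.5 * 1025 * 9.81 * 30876 * 25.0 / 32760.0
P = 118462.3 W

118462.3


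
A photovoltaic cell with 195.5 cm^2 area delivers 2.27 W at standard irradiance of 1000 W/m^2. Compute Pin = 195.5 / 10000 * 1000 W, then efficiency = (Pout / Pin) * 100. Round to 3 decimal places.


First compute the input power:
  Pin = area_cm2 / 10000 * G = 195.5 / 10000 * 1000 = 19.55 W
Then compute efficiency:
  Efficiency = (Pout / Pin) * 100 = (2.27 / 19.55) * 100
  Efficiency = 11.611%

11.611


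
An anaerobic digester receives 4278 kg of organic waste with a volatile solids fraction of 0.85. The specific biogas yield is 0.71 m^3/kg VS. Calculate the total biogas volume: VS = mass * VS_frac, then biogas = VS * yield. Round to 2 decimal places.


Compute volatile solids:
  VS = mass * VS_fraction = 4278 * 0.85 = 3636.3 kg
Calculate biogas volume:
  Biogas = VS * specific_yield = 3636.3 * 0.71
  Biogas = 2581.77 m^3

2581.77


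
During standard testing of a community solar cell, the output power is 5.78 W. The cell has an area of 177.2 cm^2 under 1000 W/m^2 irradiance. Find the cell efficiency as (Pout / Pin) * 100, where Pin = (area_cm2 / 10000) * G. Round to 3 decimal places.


First compute the input power:
  Pin = area_cm2 / 10000 * G = 177.2 / 10000 * 1000 = 17.72 W
Then compute efficiency:
  Efficiency = (Pout / Pin) * 100 = (5.78 / 17.72) * 100
  Efficiency = 32.619%

32.619


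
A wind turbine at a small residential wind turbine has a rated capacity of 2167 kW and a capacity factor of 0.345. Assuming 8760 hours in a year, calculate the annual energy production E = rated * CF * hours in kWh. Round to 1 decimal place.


Annual energy = rated_kW * capacity_factor * hours_per_year
Given: P_rated = 2167 kW, CF = 0.345, hours = 8760
E = 2167 * 0.345 * 8760
E = 6549107.4 kWh

6549107.4


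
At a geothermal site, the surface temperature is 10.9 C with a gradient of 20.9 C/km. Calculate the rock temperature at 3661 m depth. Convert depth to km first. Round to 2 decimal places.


Convert depth to km: 3661 / 1000 = 3.661 km
Temperature increase = gradient * depth_km = 20.9 * 3.661 = 76.51 C
Temperature at depth = T_surface + delta_T = 10.9 + 76.51
T = 87.41 C

87.41


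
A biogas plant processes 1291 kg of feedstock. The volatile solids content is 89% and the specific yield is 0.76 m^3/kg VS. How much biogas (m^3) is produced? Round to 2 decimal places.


Compute volatile solids:
  VS = mass * VS_fraction = 1291 * 0.89 = 1148.99 kg
Calculate biogas volume:
  Biogas = VS * specific_yield = 1148.99 * 0.76
  Biogas = 873.23 m^3

873.23


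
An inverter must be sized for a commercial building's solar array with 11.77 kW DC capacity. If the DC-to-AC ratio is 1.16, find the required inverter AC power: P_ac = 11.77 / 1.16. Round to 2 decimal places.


The inverter AC capacity is determined by the DC/AC ratio.
Given: P_dc = 11.77 kW, DC/AC ratio = 1.16
P_ac = P_dc / ratio = 11.77 / 1.16
P_ac = 10.15 kW

10.15


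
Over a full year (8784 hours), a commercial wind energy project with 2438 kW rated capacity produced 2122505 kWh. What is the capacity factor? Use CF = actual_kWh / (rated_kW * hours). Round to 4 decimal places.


Capacity factor = actual output / maximum possible output
Maximum possible = rated * hours = 2438 * 8784 = 21415392 kWh
CF = 2122505 / 21415392
CF = 0.0991

0.0991


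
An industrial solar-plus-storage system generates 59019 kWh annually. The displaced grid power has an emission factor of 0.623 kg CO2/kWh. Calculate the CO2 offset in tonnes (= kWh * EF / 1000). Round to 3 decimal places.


CO2 offset in kg = generation * emission_factor
CO2 offset = 59019 * 0.623 = 36768.84 kg
Convert to tonnes:
  CO2 offset = 36768.84 / 1000 = 36.769 tonnes

36.769


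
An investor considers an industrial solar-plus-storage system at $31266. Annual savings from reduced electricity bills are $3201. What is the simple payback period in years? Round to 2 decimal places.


Simple payback period = initial cost / annual savings
Payback = 31266 / 3201
Payback = 9.77 years

9.77


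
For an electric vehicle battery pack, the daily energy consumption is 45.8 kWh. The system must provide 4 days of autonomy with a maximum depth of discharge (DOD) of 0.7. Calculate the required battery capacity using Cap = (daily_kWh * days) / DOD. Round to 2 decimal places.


Total energy needed = daily * days = 45.8 * 4 = 183.2 kWh
Account for depth of discharge:
  Cap = total_energy / DOD = 183.2 / 0.7
  Cap = 261.71 kWh

261.71


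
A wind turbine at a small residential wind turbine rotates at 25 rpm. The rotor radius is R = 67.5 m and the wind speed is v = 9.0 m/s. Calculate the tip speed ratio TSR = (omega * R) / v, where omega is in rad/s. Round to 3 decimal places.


Convert rotational speed to rad/s:
  omega = 25 * 2 * pi / 60 = 2.618 rad/s
Compute tip speed:
  v_tip = omega * R = 2.618 * 67.5 = 176.715 m/s
Tip speed ratio:
  TSR = v_tip / v_wind = 176.715 / 9.0 = 19.635

19.635


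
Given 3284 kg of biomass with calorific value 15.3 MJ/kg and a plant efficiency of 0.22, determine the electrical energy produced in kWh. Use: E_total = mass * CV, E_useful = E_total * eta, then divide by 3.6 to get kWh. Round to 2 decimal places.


Total energy = mass * CV = 3284 * 15.3 = 50245.2 MJ
Useful energy = total * eta = 50245.2 * 0.22 = 11053.94 MJ
Convert to kWh: 11053.94 / 3.6
Useful energy = 3070.54 kWh

3070.54


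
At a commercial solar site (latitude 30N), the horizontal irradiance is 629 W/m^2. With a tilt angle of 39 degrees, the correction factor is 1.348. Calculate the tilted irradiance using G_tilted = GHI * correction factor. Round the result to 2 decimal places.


Identify the given values:
  GHI = 629 W/m^2, tilt correction factor = 1.348
Apply the formula G_tilted = GHI * factor:
  G_tilted = 629 * 1.348
  G_tilted = 847.89 W/m^2

847.89


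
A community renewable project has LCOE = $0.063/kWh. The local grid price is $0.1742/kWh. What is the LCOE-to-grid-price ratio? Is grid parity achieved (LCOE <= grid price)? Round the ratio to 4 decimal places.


Compare LCOE to grid price:
  LCOE = $0.063/kWh, Grid price = $0.1742/kWh
  Ratio = LCOE / grid_price = 0.063 / 0.1742 = 0.3617
  Grid parity achieved (ratio <= 1)? yes

0.3617


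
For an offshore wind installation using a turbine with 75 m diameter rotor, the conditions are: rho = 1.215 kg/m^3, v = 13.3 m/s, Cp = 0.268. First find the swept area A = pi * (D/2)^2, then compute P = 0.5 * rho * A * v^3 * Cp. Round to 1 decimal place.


Step 1 -- Compute swept area:
  A = pi * (D/2)^2 = pi * (75/2)^2 = 4417.86 m^2
Step 2 -- Apply wind power equation:
  P = 0.5 * rho * A * v^3 * Cp
  v^3 = 13.3^3 = 2352.637
  P = 0.5 * 1.215 * 4417.86 * 2352.637 * 0.268
  P = 1692187.2 W

1692187.2


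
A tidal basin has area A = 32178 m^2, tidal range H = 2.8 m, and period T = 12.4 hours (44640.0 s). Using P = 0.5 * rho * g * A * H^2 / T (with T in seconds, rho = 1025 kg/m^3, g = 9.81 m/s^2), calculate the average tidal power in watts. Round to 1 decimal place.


Convert period to seconds: T = 12.4 * 3600 = 44640.0 s
H^2 = 2.8^2 = 7.84
P = 0.5 * rho * g * A * H^2 / T
P = 0.5 * 1025 * 9.81 * 32178 * 7.84 / 44640.0
P = 28412.8 W

28412.8


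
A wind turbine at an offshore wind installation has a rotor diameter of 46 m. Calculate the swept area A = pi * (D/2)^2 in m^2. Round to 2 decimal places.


Compute the rotor radius:
  r = D / 2 = 46 / 2 = 23.0 m
Calculate swept area:
  A = pi * r^2 = pi * 23.0^2
  A = 1661.90 m^2

1661.90


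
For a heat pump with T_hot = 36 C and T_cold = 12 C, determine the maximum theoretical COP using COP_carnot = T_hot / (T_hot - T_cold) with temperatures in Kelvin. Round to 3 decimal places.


Convert to Kelvin:
  T_hot = 36 + 273.15 = 309.15 K
  T_cold = 12 + 273.15 = 285.15 K
Apply Carnot COP formula:
  COP = T_hot_K / (T_hot_K - T_cold_K) = 309.15 / 24.0
  COP = 12.881

12.881


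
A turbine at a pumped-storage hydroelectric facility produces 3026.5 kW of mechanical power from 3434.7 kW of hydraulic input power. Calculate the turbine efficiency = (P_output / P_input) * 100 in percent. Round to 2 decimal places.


Turbine efficiency = (output power / input power) * 100
eta = (3026.5 / 3434.7) * 100
eta = 88.12%

88.12


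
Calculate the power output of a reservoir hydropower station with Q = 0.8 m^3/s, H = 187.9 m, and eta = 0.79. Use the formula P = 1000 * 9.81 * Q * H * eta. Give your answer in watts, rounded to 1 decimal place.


Apply the hydropower formula P = rho * g * Q * H * eta
rho * g = 1000 * 9.81 = 9810.0
P = 9810.0 * 0.8 * 187.9 * 0.79
P = 1164965.0 W

1164965.0


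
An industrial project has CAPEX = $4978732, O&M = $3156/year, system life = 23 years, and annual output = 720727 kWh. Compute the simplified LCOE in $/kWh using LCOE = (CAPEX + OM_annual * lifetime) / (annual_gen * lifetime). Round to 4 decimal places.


Total cost = CAPEX + OM * lifetime = 4978732 + 3156 * 23 = 4978732 + 72588 = 5051320
Total generation = annual * lifetime = 720727 * 23 = 16576721 kWh
LCOE = 5051320 / 16576721
LCOE = 0.3047 $/kWh

0.3047


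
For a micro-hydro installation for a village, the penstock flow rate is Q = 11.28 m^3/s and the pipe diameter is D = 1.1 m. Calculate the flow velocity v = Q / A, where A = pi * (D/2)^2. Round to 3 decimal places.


Compute pipe cross-sectional area:
  A = pi * (D/2)^2 = pi * (1.1/2)^2 = 0.9503 m^2
Calculate velocity:
  v = Q / A = 11.28 / 0.9503
  v = 11.870 m/s

11.870


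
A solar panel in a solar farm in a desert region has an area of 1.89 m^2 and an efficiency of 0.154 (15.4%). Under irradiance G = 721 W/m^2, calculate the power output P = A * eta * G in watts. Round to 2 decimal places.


Use the solar power formula P = A * eta * G.
Given: A = 1.89 m^2, eta = 0.154, G = 721 W/m^2
P = 1.89 * 0.154 * 721
P = 209.85 W

209.85


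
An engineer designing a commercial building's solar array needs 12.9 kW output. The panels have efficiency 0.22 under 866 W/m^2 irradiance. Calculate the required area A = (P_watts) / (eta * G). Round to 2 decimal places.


Convert target power to watts: P = 12.9 * 1000 = 12900.0 W
Compute denominator: eta * G = 0.22 * 866 = 190.52
Required area A = P / (eta * G) = 12900.0 / 190.52
A = 67.71 m^2

67.71


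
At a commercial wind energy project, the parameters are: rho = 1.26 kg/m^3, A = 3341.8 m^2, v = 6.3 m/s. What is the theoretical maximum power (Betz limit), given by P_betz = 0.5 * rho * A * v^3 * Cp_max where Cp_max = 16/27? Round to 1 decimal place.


The Betz coefficient Cp_max = 16/27 = 0.5926
v^3 = 6.3^3 = 250.047
P_betz = 0.5 * rho * A * v^3 * Cp_max
P_betz = 0.5 * 1.26 * 3341.8 * 250.047 * 0.5926
P_betz = 311960.0 W

311960.0


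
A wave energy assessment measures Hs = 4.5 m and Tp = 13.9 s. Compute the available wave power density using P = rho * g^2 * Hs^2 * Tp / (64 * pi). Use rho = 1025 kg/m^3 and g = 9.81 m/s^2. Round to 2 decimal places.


Apply wave power formula:
  g^2 = 9.81^2 = 96.2361
  Hs^2 = 4.5^2 = 20.25
  Numerator = rho * g^2 * Hs^2 * Tp = 1025 * 96.2361 * 20.25 * 13.9 = 27765257.65
  Denominator = 64 * pi = 201.0619
  P = 27765257.65 / 201.0619 = 138093.06 W/m

138093.06


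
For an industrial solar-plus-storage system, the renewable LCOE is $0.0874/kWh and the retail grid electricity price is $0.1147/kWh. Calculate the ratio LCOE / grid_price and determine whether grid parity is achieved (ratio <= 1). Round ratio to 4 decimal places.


Compare LCOE to grid price:
  LCOE = $0.0874/kWh, Grid price = $0.1147/kWh
  Ratio = LCOE / grid_price = 0.0874 / 0.1147 = 0.7620
  Grid parity achieved (ratio <= 1)? yes

0.7620


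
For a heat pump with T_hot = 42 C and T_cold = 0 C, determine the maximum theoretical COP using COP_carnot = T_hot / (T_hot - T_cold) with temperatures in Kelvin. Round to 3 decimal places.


Convert to Kelvin:
  T_hot = 42 + 273.15 = 315.15 K
  T_cold = 0 + 273.15 = 273.15 K
Apply Carnot COP formula:
  COP = T_hot_K / (T_hot_K - T_cold_K) = 315.15 / 42.0
  COP = 7.504

7.504


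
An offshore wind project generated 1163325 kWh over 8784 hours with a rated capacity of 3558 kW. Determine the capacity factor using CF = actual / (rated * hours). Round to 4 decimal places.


Capacity factor = actual output / maximum possible output
Maximum possible = rated * hours = 3558 * 8784 = 31253472 kWh
CF = 1163325 / 31253472
CF = 0.0372

0.0372


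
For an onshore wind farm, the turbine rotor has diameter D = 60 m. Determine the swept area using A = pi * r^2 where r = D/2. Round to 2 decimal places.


Compute the rotor radius:
  r = D / 2 = 60 / 2 = 30.0 m
Calculate swept area:
  A = pi * r^2 = pi * 30.0^2
  A = 2827.43 m^2

2827.43


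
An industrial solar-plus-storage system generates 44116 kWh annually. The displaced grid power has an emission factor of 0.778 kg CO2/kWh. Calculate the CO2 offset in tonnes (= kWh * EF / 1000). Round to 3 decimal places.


CO2 offset in kg = generation * emission_factor
CO2 offset = 44116 * 0.778 = 34322.25 kg
Convert to tonnes:
  CO2 offset = 34322.25 / 1000 = 34.322 tonnes

34.322


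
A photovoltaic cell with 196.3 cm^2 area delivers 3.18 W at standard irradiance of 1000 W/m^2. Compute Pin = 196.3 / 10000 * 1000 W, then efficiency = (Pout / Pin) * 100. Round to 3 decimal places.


First compute the input power:
  Pin = area_cm2 / 10000 * G = 196.3 / 10000 * 1000 = 19.63 W
Then compute efficiency:
  Efficiency = (Pout / Pin) * 100 = (3.18 / 19.63) * 100
  Efficiency = 16.200%

16.200


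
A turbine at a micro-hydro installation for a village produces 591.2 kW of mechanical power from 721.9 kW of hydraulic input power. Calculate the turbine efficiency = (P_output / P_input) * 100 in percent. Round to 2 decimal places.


Turbine efficiency = (output power / input power) * 100
eta = (591.2 / 721.9) * 100
eta = 81.89%

81.89


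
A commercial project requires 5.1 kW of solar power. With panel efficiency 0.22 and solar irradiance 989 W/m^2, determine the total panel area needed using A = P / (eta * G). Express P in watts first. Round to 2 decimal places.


Convert target power to watts: P = 5.1 * 1000 = 5100.0 W
Compute denominator: eta * G = 0.22 * 989 = 217.58
Required area A = P / (eta * G) = 5100.0 / 217.58
A = 23.44 m^2

23.44


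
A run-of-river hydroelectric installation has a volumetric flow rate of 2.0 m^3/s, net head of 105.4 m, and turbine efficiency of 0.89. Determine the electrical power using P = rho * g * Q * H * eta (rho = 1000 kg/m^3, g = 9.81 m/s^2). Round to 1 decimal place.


Apply the hydropower formula P = rho * g * Q * H * eta
rho * g = 1000 * 9.81 = 9810.0
P = 9810.0 * 2.0 * 105.4 * 0.89
P = 1840473.7 W

1840473.7


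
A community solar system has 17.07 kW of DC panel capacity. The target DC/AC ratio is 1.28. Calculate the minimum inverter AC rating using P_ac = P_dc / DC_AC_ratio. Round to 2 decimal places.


The inverter AC capacity is determined by the DC/AC ratio.
Given: P_dc = 17.07 kW, DC/AC ratio = 1.28
P_ac = P_dc / ratio = 17.07 / 1.28
P_ac = 13.34 kW

13.34


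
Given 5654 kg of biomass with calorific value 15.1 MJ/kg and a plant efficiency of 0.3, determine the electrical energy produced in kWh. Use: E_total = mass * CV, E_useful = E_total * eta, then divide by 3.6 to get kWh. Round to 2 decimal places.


Total energy = mass * CV = 5654 * 15.1 = 85375.4 MJ
Useful energy = total * eta = 85375.4 * 0.3 = 25612.62 MJ
Convert to kWh: 25612.62 / 3.6
Useful energy = 7114.62 kWh

7114.62


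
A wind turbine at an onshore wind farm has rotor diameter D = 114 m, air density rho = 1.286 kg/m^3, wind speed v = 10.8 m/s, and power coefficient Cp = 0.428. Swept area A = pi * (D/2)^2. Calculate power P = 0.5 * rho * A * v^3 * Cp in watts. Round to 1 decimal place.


Step 1 -- Compute swept area:
  A = pi * (D/2)^2 = pi * (114/2)^2 = 10207.03 m^2
Step 2 -- Apply wind power equation:
  P = 0.5 * rho * A * v^3 * Cp
  v^3 = 10.8^3 = 1259.712
  P = 0.5 * 1.286 * 10207.03 * 1259.712 * 0.428
  P = 3538552.1 W

3538552.1


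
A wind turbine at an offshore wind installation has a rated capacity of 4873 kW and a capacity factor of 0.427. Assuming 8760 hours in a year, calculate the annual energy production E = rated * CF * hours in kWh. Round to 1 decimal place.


Annual energy = rated_kW * capacity_factor * hours_per_year
Given: P_rated = 4873 kW, CF = 0.427, hours = 8760
E = 4873 * 0.427 * 8760
E = 18227554.0 kWh

18227554.0


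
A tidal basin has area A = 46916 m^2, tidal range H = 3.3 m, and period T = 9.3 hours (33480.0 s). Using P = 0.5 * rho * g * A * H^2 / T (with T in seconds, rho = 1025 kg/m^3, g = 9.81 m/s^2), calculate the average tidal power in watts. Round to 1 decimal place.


Convert period to seconds: T = 9.3 * 3600 = 33480.0 s
H^2 = 3.3^2 = 10.89
P = 0.5 * rho * g * A * H^2 / T
P = 0.5 * 1025 * 9.81 * 46916 * 10.89 / 33480.0
P = 76723.1 W

76723.1


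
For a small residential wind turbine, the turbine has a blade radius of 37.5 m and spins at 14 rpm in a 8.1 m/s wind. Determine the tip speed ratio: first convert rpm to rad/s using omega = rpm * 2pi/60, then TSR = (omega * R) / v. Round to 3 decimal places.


Convert rotational speed to rad/s:
  omega = 14 * 2 * pi / 60 = 1.4661 rad/s
Compute tip speed:
  v_tip = omega * R = 1.4661 * 37.5 = 54.978 m/s
Tip speed ratio:
  TSR = v_tip / v_wind = 54.978 / 8.1 = 6.787

6.787


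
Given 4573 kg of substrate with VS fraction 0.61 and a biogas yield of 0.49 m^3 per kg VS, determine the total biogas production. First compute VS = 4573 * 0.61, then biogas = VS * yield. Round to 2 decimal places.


Compute volatile solids:
  VS = mass * VS_fraction = 4573 * 0.61 = 2789.53 kg
Calculate biogas volume:
  Biogas = VS * specific_yield = 2789.53 * 0.49
  Biogas = 1366.87 m^3

1366.87


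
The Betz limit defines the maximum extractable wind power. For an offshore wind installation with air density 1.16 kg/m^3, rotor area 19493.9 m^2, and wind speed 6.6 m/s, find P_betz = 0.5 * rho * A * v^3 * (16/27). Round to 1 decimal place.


The Betz coefficient Cp_max = 16/27 = 0.5926
v^3 = 6.6^3 = 287.496
P_betz = 0.5 * rho * A * v^3 * Cp_max
P_betz = 0.5 * 1.16 * 19493.9 * 287.496 * 0.5926
P_betz = 1926259.3 W

1926259.3


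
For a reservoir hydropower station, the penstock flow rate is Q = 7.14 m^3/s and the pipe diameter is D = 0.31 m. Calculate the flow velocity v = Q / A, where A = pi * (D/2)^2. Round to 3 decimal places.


Compute pipe cross-sectional area:
  A = pi * (D/2)^2 = pi * (0.31/2)^2 = 0.0755 m^2
Calculate velocity:
  v = Q / A = 7.14 / 0.0755
  v = 94.599 m/s

94.599


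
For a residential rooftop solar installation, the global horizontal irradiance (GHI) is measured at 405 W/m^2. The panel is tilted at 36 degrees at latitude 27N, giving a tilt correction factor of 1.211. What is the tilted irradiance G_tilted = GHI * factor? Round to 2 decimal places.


Identify the given values:
  GHI = 405 W/m^2, tilt correction factor = 1.211
Apply the formula G_tilted = GHI * factor:
  G_tilted = 405 * 1.211
  G_tilted = 490.46 W/m^2

490.46


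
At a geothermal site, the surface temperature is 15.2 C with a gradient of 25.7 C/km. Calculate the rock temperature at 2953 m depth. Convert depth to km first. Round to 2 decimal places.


Convert depth to km: 2953 / 1000 = 2.953 km
Temperature increase = gradient * depth_km = 25.7 * 2.953 = 75.89 C
Temperature at depth = T_surface + delta_T = 15.2 + 75.89
T = 91.09 C

91.09


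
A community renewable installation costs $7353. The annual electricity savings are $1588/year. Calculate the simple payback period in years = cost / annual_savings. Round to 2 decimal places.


Simple payback period = initial cost / annual savings
Payback = 7353 / 1588
Payback = 4.63 years

4.63


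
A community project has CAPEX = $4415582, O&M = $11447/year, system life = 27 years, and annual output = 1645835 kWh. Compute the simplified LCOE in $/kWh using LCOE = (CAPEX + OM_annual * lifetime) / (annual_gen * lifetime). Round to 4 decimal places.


Total cost = CAPEX + OM * lifetime = 4415582 + 11447 * 27 = 4415582 + 309069 = 4724651
Total generation = annual * lifetime = 1645835 * 27 = 44437545 kWh
LCOE = 4724651 / 44437545
LCOE = 0.1063 $/kWh

0.1063


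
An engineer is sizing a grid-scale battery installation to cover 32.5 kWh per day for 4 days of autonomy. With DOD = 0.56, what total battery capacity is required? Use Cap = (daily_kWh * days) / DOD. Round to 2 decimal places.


Total energy needed = daily * days = 32.5 * 4 = 130.0 kWh
Account for depth of discharge:
  Cap = total_energy / DOD = 130.0 / 0.56
  Cap = 232.14 kWh

232.14


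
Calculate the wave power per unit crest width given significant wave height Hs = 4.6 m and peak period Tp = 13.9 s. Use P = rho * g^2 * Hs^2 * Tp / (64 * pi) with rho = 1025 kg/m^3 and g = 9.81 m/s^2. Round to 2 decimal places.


Apply wave power formula:
  g^2 = 9.81^2 = 96.2361
  Hs^2 = 4.6^2 = 21.16
  Numerator = rho * g^2 * Hs^2 * Tp = 1025 * 96.2361 * 21.16 * 13.9 = 29012980.34
  Denominator = 64 * pi = 201.0619
  P = 29012980.34 / 201.0619 = 144298.73 W/m

144298.73


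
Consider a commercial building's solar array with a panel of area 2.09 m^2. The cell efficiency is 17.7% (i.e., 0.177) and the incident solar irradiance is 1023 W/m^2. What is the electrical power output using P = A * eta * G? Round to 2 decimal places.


Use the solar power formula P = A * eta * G.
Given: A = 2.09 m^2, eta = 0.177, G = 1023 W/m^2
P = 2.09 * 0.177 * 1023
P = 378.44 W

378.44


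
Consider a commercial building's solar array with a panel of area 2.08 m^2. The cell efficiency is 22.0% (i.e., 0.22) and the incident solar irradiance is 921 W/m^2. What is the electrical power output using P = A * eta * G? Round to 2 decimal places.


Use the solar power formula P = A * eta * G.
Given: A = 2.08 m^2, eta = 0.22, G = 921 W/m^2
P = 2.08 * 0.22 * 921
P = 421.45 W

421.45


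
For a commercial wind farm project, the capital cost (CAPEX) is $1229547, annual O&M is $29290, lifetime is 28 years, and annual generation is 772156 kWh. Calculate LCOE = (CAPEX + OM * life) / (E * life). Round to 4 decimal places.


Total cost = CAPEX + OM * lifetime = 1229547 + 29290 * 28 = 1229547 + 820120 = 2049667
Total generation = annual * lifetime = 772156 * 28 = 21620368 kWh
LCOE = 2049667 / 21620368
LCOE = 0.0948 $/kWh

0.0948


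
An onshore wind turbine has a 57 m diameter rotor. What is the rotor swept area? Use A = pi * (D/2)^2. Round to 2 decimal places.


Compute the rotor radius:
  r = D / 2 = 57 / 2 = 28.5 m
Calculate swept area:
  A = pi * r^2 = pi * 28.5^2
  A = 2551.76 m^2

2551.76


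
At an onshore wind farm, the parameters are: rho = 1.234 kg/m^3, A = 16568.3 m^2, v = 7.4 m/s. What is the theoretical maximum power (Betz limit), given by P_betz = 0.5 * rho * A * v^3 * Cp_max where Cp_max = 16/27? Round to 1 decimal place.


The Betz coefficient Cp_max = 16/27 = 0.5926
v^3 = 7.4^3 = 405.224
P_betz = 0.5 * rho * A * v^3 * Cp_max
P_betz = 0.5 * 1.234 * 16568.3 * 405.224 * 0.5926
P_betz = 2454790.8 W

2454790.8


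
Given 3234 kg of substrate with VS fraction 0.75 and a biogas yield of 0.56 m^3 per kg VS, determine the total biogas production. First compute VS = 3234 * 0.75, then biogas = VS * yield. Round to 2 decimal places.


Compute volatile solids:
  VS = mass * VS_fraction = 3234 * 0.75 = 2425.5 kg
Calculate biogas volume:
  Biogas = VS * specific_yield = 2425.5 * 0.56
  Biogas = 1358.28 m^3

1358.28


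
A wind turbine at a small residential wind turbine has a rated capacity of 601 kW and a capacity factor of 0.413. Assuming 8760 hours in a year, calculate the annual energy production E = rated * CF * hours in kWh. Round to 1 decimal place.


Annual energy = rated_kW * capacity_factor * hours_per_year
Given: P_rated = 601 kW, CF = 0.413, hours = 8760
E = 601 * 0.413 * 8760
E = 2174345.9 kWh

2174345.9


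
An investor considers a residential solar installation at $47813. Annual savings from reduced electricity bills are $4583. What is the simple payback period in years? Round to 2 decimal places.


Simple payback period = initial cost / annual savings
Payback = 47813 / 4583
Payback = 10.43 years

10.43


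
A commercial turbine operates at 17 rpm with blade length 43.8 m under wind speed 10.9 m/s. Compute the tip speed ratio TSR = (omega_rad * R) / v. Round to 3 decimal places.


Convert rotational speed to rad/s:
  omega = 17 * 2 * pi / 60 = 1.7802 rad/s
Compute tip speed:
  v_tip = omega * R = 1.7802 * 43.8 = 77.974 m/s
Tip speed ratio:
  TSR = v_tip / v_wind = 77.974 / 10.9 = 7.154

7.154


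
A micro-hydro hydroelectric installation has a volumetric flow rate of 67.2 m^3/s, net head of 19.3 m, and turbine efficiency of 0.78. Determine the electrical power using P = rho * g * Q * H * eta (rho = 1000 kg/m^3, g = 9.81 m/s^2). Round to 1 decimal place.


Apply the hydropower formula P = rho * g * Q * H * eta
rho * g = 1000 * 9.81 = 9810.0
P = 9810.0 * 67.2 * 19.3 * 0.78
P = 9924078.5 W

9924078.5


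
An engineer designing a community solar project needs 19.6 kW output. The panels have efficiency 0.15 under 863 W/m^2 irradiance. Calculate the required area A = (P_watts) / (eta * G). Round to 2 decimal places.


Convert target power to watts: P = 19.6 * 1000 = 19600.0 W
Compute denominator: eta * G = 0.15 * 863 = 129.45
Required area A = P / (eta * G) = 19600.0 / 129.45
A = 151.41 m^2

151.41


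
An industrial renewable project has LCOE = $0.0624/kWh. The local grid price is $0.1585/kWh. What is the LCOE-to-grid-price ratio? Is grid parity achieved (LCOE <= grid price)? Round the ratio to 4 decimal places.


Compare LCOE to grid price:
  LCOE = $0.0624/kWh, Grid price = $0.1585/kWh
  Ratio = LCOE / grid_price = 0.0624 / 0.1585 = 0.3937
  Grid parity achieved (ratio <= 1)? yes

0.3937


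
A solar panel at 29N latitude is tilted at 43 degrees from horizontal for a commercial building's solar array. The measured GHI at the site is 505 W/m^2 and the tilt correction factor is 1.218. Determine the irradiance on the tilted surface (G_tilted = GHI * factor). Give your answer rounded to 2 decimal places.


Identify the given values:
  GHI = 505 W/m^2, tilt correction factor = 1.218
Apply the formula G_tilted = GHI * factor:
  G_tilted = 505 * 1.218
  G_tilted = 615.09 W/m^2

615.09


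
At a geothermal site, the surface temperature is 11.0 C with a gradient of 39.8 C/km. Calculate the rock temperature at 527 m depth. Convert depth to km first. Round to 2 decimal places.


Convert depth to km: 527 / 1000 = 0.527 km
Temperature increase = gradient * depth_km = 39.8 * 0.527 = 20.97 C
Temperature at depth = T_surface + delta_T = 11.0 + 20.97
T = 31.97 C

31.97


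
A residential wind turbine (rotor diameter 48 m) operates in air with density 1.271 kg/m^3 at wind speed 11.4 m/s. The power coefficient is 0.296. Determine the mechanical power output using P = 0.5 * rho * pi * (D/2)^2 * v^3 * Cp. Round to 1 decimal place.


Step 1 -- Compute swept area:
  A = pi * (D/2)^2 = pi * (48/2)^2 = 1809.56 m^2
Step 2 -- Apply wind power equation:
  P = 0.5 * rho * A * v^3 * Cp
  v^3 = 11.4^3 = 1481.544
  P = 0.5 * 1.271 * 1809.56 * 1481.544 * 0.296
  P = 504306.0 W

504306.0


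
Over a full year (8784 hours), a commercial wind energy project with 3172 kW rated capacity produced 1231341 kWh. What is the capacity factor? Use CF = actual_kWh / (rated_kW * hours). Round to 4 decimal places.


Capacity factor = actual output / maximum possible output
Maximum possible = rated * hours = 3172 * 8784 = 27862848 kWh
CF = 1231341 / 27862848
CF = 0.0442

0.0442


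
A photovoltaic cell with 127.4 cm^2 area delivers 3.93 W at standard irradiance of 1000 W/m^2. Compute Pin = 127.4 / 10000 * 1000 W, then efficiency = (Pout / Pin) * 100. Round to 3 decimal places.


First compute the input power:
  Pin = area_cm2 / 10000 * G = 127.4 / 10000 * 1000 = 12.74 W
Then compute efficiency:
  Efficiency = (Pout / Pin) * 100 = (3.93 / 12.74) * 100
  Efficiency = 30.848%

30.848


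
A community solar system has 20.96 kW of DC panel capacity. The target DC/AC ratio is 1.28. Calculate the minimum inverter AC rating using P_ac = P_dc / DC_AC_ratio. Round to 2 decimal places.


The inverter AC capacity is determined by the DC/AC ratio.
Given: P_dc = 20.96 kW, DC/AC ratio = 1.28
P_ac = P_dc / ratio = 20.96 / 1.28
P_ac = 16.38 kW

16.38


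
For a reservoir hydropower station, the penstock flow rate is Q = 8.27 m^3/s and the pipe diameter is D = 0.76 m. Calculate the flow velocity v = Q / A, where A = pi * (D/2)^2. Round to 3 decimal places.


Compute pipe cross-sectional area:
  A = pi * (D/2)^2 = pi * (0.76/2)^2 = 0.4536 m^2
Calculate velocity:
  v = Q / A = 8.27 / 0.4536
  v = 18.230 m/s

18.230


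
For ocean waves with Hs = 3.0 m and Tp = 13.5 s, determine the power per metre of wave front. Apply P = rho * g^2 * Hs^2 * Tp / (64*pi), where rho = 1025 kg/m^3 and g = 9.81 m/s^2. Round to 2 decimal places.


Apply wave power formula:
  g^2 = 9.81^2 = 96.2361
  Hs^2 = 3.0^2 = 9.0
  Numerator = rho * g^2 * Hs^2 * Tp = 1025 * 96.2361 * 9.0 * 13.5 = 11985003.3
  Denominator = 64 * pi = 201.0619
  P = 11985003.3 / 201.0619 = 59608.52 W/m

59608.52


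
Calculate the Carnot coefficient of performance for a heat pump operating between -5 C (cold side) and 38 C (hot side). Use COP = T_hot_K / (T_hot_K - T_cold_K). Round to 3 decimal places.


Convert to Kelvin:
  T_hot = 38 + 273.15 = 311.15 K
  T_cold = -5 + 273.15 = 268.15 K
Apply Carnot COP formula:
  COP = T_hot_K / (T_hot_K - T_cold_K) = 311.15 / 43.0
  COP = 7.236

7.236


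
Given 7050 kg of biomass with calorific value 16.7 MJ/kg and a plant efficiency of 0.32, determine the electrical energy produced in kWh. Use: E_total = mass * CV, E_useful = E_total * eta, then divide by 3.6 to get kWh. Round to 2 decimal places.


Total energy = mass * CV = 7050 * 16.7 = 117735.0 MJ
Useful energy = total * eta = 117735.0 * 0.32 = 37675.2 MJ
Convert to kWh: 37675.2 / 3.6
Useful energy = 10465.33 kWh

10465.33


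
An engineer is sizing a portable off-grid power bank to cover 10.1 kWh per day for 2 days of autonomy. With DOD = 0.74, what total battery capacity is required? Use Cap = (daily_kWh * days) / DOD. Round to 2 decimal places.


Total energy needed = daily * days = 10.1 * 2 = 20.2 kWh
Account for depth of discharge:
  Cap = total_energy / DOD = 20.2 / 0.74
  Cap = 27.30 kWh

27.30


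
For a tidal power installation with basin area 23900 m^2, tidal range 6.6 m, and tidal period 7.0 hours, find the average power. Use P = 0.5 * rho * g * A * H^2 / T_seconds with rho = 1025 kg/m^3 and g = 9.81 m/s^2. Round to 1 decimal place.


Convert period to seconds: T = 7.0 * 3600 = 25200.0 s
H^2 = 6.6^2 = 43.56
P = 0.5 * rho * g * A * H^2 / T
P = 0.5 * 1025 * 9.81 * 23900 * 43.56 / 25200.0
P = 207705.6 W

207705.6


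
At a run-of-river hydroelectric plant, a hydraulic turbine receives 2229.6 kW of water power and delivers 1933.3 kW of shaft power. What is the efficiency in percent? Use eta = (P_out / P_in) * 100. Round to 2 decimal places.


Turbine efficiency = (output power / input power) * 100
eta = (1933.3 / 2229.6) * 100
eta = 86.71%

86.71


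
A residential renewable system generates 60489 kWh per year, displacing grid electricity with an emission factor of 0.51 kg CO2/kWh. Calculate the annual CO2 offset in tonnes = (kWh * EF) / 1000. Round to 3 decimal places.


CO2 offset in kg = generation * emission_factor
CO2 offset = 60489 * 0.51 = 30849.39 kg
Convert to tonnes:
  CO2 offset = 30849.39 / 1000 = 30.849 tonnes

30.849


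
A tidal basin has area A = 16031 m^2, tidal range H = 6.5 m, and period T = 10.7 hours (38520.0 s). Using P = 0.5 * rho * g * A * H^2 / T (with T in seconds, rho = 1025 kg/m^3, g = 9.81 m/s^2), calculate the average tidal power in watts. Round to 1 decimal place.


Convert period to seconds: T = 10.7 * 3600 = 38520.0 s
H^2 = 6.5^2 = 42.25
P = 0.5 * rho * g * A * H^2 / T
P = 0.5 * 1025 * 9.81 * 16031 * 42.25 / 38520.0
P = 88402.4 W

88402.4


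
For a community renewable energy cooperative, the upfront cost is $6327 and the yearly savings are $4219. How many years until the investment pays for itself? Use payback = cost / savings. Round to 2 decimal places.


Simple payback period = initial cost / annual savings
Payback = 6327 / 4219
Payback = 1.50 years

1.50


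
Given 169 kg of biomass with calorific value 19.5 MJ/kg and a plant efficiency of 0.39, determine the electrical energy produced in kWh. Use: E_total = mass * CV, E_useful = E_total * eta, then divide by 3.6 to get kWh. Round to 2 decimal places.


Total energy = mass * CV = 169 * 19.5 = 3295.5 MJ
Useful energy = total * eta = 3295.5 * 0.39 = 1285.25 MJ
Convert to kWh: 1285.25 / 3.6
Useful energy = 357.01 kWh

357.01


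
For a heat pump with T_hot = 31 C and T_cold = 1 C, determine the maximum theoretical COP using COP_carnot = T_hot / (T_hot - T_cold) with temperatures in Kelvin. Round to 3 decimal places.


Convert to Kelvin:
  T_hot = 31 + 273.15 = 304.15 K
  T_cold = 1 + 273.15 = 274.15 K
Apply Carnot COP formula:
  COP = T_hot_K / (T_hot_K - T_cold_K) = 304.15 / 30.0
  COP = 10.138

10.138


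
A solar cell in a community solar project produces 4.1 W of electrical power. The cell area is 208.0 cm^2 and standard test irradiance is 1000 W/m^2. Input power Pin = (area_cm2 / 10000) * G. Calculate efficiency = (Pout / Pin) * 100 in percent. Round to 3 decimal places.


First compute the input power:
  Pin = area_cm2 / 10000 * G = 208.0 / 10000 * 1000 = 20.8 W
Then compute efficiency:
  Efficiency = (Pout / Pin) * 100 = (4.1 / 20.8) * 100
  Efficiency = 19.712%

19.712


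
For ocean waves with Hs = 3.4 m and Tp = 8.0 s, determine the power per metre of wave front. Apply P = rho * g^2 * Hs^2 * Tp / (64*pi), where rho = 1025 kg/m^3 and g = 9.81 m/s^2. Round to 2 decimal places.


Apply wave power formula:
  g^2 = 9.81^2 = 96.2361
  Hs^2 = 3.4^2 = 11.56
  Numerator = rho * g^2 * Hs^2 * Tp = 1025 * 96.2361 * 11.56 * 8.0 = 9122412.39
  Denominator = 64 * pi = 201.0619
  P = 9122412.39 / 201.0619 = 45371.16 W/m

45371.16


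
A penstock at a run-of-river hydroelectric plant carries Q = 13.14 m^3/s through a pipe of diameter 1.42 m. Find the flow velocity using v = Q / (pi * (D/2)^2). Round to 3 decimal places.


Compute pipe cross-sectional area:
  A = pi * (D/2)^2 = pi * (1.42/2)^2 = 1.5837 m^2
Calculate velocity:
  v = Q / A = 13.14 / 1.5837
  v = 8.297 m/s

8.297


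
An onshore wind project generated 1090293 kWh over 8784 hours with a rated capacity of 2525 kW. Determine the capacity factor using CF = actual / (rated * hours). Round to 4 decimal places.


Capacity factor = actual output / maximum possible output
Maximum possible = rated * hours = 2525 * 8784 = 22179600 kWh
CF = 1090293 / 22179600
CF = 0.0492

0.0492


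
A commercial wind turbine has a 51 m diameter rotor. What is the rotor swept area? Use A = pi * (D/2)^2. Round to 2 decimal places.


Compute the rotor radius:
  r = D / 2 = 51 / 2 = 25.5 m
Calculate swept area:
  A = pi * r^2 = pi * 25.5^2
  A = 2042.82 m^2

2042.82


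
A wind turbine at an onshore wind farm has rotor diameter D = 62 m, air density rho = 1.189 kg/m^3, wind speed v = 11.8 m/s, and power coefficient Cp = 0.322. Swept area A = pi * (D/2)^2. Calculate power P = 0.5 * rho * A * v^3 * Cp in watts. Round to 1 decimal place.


Step 1 -- Compute swept area:
  A = pi * (D/2)^2 = pi * (62/2)^2 = 3019.07 m^2
Step 2 -- Apply wind power equation:
  P = 0.5 * rho * A * v^3 * Cp
  v^3 = 11.8^3 = 1643.032
  P = 0.5 * 1.189 * 3019.07 * 1643.032 * 0.322
  P = 949570.1 W

949570.1


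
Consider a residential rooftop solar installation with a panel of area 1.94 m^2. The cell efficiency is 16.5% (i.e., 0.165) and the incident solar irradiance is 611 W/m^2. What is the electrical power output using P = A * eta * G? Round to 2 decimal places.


Use the solar power formula P = A * eta * G.
Given: A = 1.94 m^2, eta = 0.165, G = 611 W/m^2
P = 1.94 * 0.165 * 611
P = 195.58 W

195.58
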